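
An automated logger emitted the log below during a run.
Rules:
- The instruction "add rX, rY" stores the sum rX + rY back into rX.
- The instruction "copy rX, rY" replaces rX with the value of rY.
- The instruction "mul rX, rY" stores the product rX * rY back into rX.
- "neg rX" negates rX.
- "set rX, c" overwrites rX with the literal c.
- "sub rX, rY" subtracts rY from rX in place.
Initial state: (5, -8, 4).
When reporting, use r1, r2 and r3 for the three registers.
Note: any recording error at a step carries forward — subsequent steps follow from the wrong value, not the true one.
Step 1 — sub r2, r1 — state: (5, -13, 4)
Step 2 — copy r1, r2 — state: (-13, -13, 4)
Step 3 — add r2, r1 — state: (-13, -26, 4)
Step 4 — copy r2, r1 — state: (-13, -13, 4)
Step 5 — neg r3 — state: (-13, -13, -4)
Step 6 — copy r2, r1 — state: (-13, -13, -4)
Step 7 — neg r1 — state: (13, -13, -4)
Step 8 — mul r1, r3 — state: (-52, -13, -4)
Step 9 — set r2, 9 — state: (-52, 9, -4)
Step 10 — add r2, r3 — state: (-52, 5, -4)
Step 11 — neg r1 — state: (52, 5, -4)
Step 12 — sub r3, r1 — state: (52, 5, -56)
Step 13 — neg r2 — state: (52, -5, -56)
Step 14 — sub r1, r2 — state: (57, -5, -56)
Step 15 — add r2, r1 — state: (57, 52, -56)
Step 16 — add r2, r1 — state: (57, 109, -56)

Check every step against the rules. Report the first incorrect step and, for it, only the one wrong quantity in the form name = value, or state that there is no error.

no error

Step 1: r2 = -8 - 5 = -13 — verified.
Step 2: r1 = -13 — agrees with the log.
Step 3: r2 = -13 + -13 = -26 — confirmed correct.
Step 4: r2 = -13 — matches.
Step 5: r3 = -(4) = -4 — verified.
Step 6: r2 = -13 — verified.
Step 7: r1 = -(-13) = 13 — verified.
Step 8: r1 = 13 * -4 = -52 — consistent with the log.
Step 9: r2 = 9 — exactly as logged.
Step 10: r2 = 9 + -4 = 5 — same as recorded.
Step 11: r1 = -(-52) = 52 — same as recorded.
Step 12: r3 = -4 - 52 = -56 — verified.
Step 13: r2 = -(5) = -5 — no discrepancy.
Step 14: r1 = 52 - -5 = 57 — same as recorded.
Step 15: r2 = -5 + 57 = 52 — same as recorded.
Step 16: r2 = 52 + 57 = 109 — confirmed correct.
All steps check out; nothing to correct.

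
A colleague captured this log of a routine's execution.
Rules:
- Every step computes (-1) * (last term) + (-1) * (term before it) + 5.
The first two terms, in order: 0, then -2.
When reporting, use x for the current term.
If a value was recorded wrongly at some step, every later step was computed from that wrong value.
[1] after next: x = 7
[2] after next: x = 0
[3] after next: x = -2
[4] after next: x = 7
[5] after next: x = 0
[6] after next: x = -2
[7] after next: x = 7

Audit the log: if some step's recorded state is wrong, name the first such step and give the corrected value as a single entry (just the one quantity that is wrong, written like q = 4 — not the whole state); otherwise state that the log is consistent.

no error

1. x = -1*(-2) + (-1)*(0) + (5) = 7 (agrees with the log)
2. x = -1*(7) + (-1)*(-2) + (5) = 0 (consistent with the log)
3. x = -1*(0) + (-1)*(7) + (5) = -2 (no discrepancy)
4. x = -1*(-2) + (-1)*(0) + (5) = 7 (matches)
5. x = -1*(7) + (-1)*(-2) + (5) = 0 (same as recorded)
6. x = -1*(0) + (-1)*(7) + (5) = -2 (no discrepancy)
7. x = -1*(-2) + (-1)*(0) + (5) = 7 (agrees with the log)
Each recorded entry agrees with the recomputation.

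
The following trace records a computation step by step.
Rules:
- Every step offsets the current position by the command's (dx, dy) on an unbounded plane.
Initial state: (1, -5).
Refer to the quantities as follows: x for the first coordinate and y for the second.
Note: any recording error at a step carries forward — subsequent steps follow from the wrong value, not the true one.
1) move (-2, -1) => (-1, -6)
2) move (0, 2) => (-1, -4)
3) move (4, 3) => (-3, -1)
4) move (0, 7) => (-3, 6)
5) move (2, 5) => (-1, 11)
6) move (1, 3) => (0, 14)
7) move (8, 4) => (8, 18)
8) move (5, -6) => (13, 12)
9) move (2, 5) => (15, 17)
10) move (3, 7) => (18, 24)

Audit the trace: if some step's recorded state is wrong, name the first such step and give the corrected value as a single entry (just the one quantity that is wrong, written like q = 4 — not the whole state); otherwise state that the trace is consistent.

step 3, x = 3

Recomputing the run from the initial state:
step 1: x = -1, y = -6
step 2: x = -1, y = -4
step 3: x = 3, y = -1
step 4: x = 3, y = 6
step 5: x = 5, y = 11
step 6: x = 6, y = 14
step 7: x = 14, y = 18
step 8: x = 19, y = 12
step 9: x = 21, y = 17
step 10: x = 24, y = 24
The first disagreement with the trace is at step 3, where the value should be x = 3.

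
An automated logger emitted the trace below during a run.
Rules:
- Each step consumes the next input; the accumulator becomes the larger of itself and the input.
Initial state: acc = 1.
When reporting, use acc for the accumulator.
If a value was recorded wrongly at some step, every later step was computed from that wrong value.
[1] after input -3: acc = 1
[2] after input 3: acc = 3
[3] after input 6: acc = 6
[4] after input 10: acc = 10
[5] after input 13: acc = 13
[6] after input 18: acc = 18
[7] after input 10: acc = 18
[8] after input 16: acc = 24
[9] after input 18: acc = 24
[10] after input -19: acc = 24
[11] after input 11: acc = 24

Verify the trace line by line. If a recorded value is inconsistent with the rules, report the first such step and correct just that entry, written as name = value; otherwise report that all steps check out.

Step 1: acc = max(1, -3) = 1 — same as recorded.
Step 2: acc = max(1, 3) = 3 — matches.
Step 3: acc = max(3, 6) = 6 — same as recorded.
Step 4: acc = max(6, 10) = 10 — matches.
Step 5: acc = max(10, 13) = 13 — in agreement.
Step 6: acc = max(13, 18) = 18 — verified.
Step 7: acc = max(18, 10) = 18 — consistent with the trace.
Step 8: acc = max(18, 16) = 18 — a discrepancy with the trace.
First incorrect step: 8; the correct value is acc = 18.

step 8, acc = 18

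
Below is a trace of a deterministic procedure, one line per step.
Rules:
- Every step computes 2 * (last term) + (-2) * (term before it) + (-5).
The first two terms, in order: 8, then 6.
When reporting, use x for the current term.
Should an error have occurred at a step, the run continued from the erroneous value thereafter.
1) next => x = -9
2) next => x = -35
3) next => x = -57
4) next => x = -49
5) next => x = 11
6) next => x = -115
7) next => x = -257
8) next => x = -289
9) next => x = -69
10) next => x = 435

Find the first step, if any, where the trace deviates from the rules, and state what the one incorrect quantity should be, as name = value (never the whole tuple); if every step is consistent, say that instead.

step 6, x = 115

Recomputing the run from the initial state:
step 1: x = -9
step 2: x = -35
step 3: x = -57
step 4: x = -49
step 5: x = 11
step 6: x = 115
step 7: x = 203
step 8: x = 171
step 9: x = -69
step 10: x = -485
The first disagreement with the trace is at step 6, where the value should be x = 115.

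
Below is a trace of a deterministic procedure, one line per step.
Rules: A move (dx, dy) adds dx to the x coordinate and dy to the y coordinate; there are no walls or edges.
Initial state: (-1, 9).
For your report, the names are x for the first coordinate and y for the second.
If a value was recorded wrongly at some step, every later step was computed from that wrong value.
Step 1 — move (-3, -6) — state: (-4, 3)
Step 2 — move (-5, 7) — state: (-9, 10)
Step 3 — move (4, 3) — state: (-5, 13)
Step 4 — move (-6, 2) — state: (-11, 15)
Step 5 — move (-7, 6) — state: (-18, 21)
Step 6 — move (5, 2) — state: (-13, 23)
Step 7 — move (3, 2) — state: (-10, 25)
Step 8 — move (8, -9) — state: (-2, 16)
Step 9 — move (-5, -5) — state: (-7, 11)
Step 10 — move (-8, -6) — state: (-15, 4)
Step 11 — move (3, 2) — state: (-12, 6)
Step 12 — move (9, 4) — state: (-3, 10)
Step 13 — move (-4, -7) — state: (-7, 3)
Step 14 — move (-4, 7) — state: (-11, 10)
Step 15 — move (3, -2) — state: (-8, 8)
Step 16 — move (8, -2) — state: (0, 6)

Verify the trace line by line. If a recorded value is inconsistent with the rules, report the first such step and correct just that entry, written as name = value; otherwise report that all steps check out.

step 10, y = 5

Recomputing the run from the initial state:
step 1: x = -4, y = 3
step 2: x = -9, y = 10
step 3: x = -5, y = 13
step 4: x = -11, y = 15
step 5: x = -18, y = 21
step 6: x = -13, y = 23
step 7: x = -10, y = 25
step 8: x = -2, y = 16
step 9: x = -7, y = 11
step 10: x = -15, y = 5
step 11: x = -12, y = 7
step 12: x = -3, y = 11
step 13: x = -7, y = 4
step 14: x = -11, y = 11
step 15: x = -8, y = 9
step 16: x = 0, y = 7
The first disagreement with the trace is at step 10, where the value should be y = 5.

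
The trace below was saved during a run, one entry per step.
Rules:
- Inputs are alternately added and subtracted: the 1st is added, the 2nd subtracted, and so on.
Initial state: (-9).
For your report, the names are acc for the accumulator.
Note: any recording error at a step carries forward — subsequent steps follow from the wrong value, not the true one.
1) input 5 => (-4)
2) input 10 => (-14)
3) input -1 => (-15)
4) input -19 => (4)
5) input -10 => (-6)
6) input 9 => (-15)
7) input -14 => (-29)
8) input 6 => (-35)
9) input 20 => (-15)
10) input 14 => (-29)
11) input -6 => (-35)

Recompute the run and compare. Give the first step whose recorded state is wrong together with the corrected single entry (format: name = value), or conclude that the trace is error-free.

step 1: acc = -9 + 5 = -4 -> no discrepancy
step 2: acc = -4 - 10 = -14 -> verified
step 3: acc = -14 + -1 = -15 -> in agreement
step 4: acc = -15 - -19 = 4 -> confirmed correct
step 5: acc = 4 + -10 = -6 -> confirmed correct
step 6: acc = -6 - 9 = -15 -> no discrepancy
step 7: acc = -15 + -14 = -29 -> matches
step 8: acc = -29 - 6 = -35 -> no discrepancy
step 9: acc = -35 + 20 = -15 -> same as recorded
step 10: acc = -15 - 14 = -29 -> same as recorded
step 11: acc = -29 + -6 = -35 -> agrees with the trace
The whole run recomputes cleanly — no discrepancies.

no error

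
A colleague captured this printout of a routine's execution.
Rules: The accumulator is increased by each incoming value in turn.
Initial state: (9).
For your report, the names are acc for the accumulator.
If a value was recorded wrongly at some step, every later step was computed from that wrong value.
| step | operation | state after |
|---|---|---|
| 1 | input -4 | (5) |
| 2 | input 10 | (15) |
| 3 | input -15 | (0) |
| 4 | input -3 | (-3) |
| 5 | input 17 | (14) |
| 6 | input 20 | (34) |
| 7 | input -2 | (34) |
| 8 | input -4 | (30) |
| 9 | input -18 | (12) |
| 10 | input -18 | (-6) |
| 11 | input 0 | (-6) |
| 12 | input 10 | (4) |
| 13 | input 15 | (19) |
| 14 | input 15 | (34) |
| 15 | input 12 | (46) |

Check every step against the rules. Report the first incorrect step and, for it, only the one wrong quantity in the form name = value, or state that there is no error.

1. acc = 9 + -4 = 5 (exactly as logged)
2. acc = 5 + 10 = 15 (consistent with the printout)
3. acc = 15 + -15 = 0 (verified)
4. acc = 0 + -3 = -3 (same as recorded)
5. acc = -3 + 17 = 14 (agrees with the printout)
6. acc = 14 + 20 = 34 (confirmed correct)
7. acc = 34 + -2 = 32 (not what was recorded)
First deviation found at step 7; the corrected entry is acc = 32.

step 7, acc = 32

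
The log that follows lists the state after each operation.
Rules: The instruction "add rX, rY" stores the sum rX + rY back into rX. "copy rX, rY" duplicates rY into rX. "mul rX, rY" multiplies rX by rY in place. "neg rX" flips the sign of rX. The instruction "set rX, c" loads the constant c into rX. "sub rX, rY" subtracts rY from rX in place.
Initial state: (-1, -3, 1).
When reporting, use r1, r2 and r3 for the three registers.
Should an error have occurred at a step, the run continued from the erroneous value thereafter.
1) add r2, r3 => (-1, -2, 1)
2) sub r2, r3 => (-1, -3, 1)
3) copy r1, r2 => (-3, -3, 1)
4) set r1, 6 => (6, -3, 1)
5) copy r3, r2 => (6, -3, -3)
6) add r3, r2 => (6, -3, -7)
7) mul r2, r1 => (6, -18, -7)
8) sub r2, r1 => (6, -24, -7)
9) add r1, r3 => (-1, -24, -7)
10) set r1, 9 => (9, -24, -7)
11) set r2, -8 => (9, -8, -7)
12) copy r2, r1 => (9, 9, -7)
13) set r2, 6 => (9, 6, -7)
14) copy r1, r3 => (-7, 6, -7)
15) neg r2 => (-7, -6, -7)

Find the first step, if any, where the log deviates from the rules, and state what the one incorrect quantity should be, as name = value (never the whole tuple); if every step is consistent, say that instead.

1. r2 = -3 + 1 = -2 (matches)
2. r2 = -2 - 1 = -3 (in agreement)
3. r1 = -3 (no discrepancy)
4. r1 = 6 (same as recorded)
5. r3 = -3 (checks out)
6. r3 = -3 + -3 = -6 (the entry is off here)
First incorrect step: 6; the correct value is r3 = -6.

step 6, r3 = -6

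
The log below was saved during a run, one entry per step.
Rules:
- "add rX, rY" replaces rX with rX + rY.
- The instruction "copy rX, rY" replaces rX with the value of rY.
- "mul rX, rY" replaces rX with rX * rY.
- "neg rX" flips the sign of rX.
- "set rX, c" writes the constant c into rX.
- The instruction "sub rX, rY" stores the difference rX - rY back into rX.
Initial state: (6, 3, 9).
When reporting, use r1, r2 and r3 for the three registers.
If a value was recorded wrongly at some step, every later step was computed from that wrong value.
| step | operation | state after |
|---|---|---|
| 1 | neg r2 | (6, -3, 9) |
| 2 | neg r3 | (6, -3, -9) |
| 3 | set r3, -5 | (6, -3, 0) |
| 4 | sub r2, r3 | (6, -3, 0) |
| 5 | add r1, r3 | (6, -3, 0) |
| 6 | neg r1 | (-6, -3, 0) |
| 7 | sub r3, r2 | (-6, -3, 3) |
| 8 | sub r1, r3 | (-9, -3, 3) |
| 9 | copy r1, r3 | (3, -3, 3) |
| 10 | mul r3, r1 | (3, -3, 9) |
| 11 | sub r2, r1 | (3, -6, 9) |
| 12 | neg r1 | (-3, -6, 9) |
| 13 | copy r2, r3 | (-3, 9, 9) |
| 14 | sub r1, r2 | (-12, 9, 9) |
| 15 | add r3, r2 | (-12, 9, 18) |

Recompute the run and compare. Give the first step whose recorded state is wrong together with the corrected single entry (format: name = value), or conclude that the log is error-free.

step 3, r3 = -5

1. r2 = -(3) = -3 (agrees with the log)
2. r3 = -(9) = -9 (exactly as logged)
3. r3 = -5 (not what was recorded)
First deviation found at step 3; the corrected entry is r3 = -5.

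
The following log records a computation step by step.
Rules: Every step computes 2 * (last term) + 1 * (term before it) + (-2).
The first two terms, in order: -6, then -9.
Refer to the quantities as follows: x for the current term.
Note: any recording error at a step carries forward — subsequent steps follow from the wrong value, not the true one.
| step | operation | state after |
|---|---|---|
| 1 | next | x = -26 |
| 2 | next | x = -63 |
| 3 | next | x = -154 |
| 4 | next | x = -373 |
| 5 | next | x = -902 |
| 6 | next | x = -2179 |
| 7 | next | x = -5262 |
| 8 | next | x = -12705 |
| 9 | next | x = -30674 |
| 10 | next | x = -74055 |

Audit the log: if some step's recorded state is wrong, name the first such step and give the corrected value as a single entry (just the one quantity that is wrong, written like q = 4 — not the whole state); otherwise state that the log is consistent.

no error

Recomputing the run from the initial state:
step 1: x = -26
step 2: x = -63
step 3: x = -154
step 4: x = -373
step 5: x = -902
step 6: x = -2179
step 7: x = -5262
step 8: x = -12705
step 9: x = -30674
step 10: x = -74055
This matches the log at every step.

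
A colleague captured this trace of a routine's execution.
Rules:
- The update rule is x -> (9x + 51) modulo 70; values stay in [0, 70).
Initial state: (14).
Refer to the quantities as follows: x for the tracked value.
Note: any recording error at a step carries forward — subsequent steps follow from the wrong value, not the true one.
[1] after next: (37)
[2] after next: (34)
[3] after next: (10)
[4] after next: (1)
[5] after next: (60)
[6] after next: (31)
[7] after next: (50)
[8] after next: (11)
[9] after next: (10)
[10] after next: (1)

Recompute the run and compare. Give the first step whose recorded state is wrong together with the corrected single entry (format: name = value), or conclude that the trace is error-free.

step 1: x = (9*14 + 51) mod 70 = 37 -> same as recorded
step 2: x = (9*37 + 51) mod 70 = 34 -> agrees with the trace
step 3: x = (9*34 + 51) mod 70 = 7 -> the entry is off here
Step 3 is the first one off; corrected, x = 7.

step 3, x = 7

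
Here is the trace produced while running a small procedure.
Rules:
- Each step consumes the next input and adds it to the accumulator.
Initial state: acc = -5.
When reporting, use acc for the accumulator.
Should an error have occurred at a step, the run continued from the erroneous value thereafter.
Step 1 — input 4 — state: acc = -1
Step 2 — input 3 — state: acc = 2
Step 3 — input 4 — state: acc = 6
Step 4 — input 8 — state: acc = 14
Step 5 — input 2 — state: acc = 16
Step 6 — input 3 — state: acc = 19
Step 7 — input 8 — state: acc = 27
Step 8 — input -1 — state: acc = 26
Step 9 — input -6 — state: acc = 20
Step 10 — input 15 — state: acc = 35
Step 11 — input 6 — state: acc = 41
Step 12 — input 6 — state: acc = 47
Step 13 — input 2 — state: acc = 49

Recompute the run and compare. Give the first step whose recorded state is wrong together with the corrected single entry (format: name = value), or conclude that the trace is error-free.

no error

1. acc = -5 + 4 = -1 (checks out)
2. acc = -1 + 3 = 2 (same as recorded)
3. acc = 2 + 4 = 6 (confirmed correct)
4. acc = 6 + 8 = 14 (checks out)
5. acc = 14 + 2 = 16 (no discrepancy)
6. acc = 16 + 3 = 19 (checks out)
7. acc = 19 + 8 = 27 (in agreement)
8. acc = 27 + -1 = 26 (verified)
9. acc = 26 + -6 = 20 (in agreement)
10. acc = 20 + 15 = 35 (verified)
11. acc = 35 + 6 = 41 (exactly as logged)
12. acc = 41 + 6 = 47 (confirmed correct)
13. acc = 47 + 2 = 49 (confirmed correct)
The recomputation confirms every line.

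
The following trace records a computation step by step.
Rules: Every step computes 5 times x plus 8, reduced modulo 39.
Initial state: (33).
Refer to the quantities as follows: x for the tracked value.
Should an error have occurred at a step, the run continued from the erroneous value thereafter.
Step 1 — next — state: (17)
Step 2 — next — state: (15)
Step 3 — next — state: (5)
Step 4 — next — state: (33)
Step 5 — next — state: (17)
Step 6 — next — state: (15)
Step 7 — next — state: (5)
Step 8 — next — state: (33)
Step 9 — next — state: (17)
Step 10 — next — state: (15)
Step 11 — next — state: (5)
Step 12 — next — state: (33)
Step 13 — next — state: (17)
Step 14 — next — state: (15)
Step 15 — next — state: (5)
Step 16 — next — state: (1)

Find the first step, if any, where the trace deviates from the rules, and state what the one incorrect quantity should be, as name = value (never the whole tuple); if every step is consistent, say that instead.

step 1: x = (5*33 + 8) mod 39 = 17 -> same as recorded
step 2: x = (5*17 + 8) mod 39 = 15 -> checks out
step 3: x = (5*15 + 8) mod 39 = 5 -> consistent with the trace
step 4: x = (5*5 + 8) mod 39 = 33 -> matches
step 5: x = (5*33 + 8) mod 39 = 17 -> verified
step 6: x = (5*17 + 8) mod 39 = 15 -> agrees with the trace
step 7: x = (5*15 + 8) mod 39 = 5 -> consistent with the trace
step 8: x = (5*5 + 8) mod 39 = 33 -> verified
step 9: x = (5*33 + 8) mod 39 = 17 -> confirmed correct
step 10: x = (5*17 + 8) mod 39 = 15 -> verified
step 11: x = (5*15 + 8) mod 39 = 5 -> no discrepancy
step 12: x = (5*5 + 8) mod 39 = 33 -> consistent with the trace
step 13: x = (5*33 + 8) mod 39 = 17 -> no discrepancy
step 14: x = (5*17 + 8) mod 39 = 15 -> verified
step 15: x = (5*15 + 8) mod 39 = 5 -> exactly as logged
step 16: x = (5*5 + 8) mod 39 = 33 -> first mismatch against the trace
The earliest wrong entry is at step 16: it should read x = 33.

step 16, x = 33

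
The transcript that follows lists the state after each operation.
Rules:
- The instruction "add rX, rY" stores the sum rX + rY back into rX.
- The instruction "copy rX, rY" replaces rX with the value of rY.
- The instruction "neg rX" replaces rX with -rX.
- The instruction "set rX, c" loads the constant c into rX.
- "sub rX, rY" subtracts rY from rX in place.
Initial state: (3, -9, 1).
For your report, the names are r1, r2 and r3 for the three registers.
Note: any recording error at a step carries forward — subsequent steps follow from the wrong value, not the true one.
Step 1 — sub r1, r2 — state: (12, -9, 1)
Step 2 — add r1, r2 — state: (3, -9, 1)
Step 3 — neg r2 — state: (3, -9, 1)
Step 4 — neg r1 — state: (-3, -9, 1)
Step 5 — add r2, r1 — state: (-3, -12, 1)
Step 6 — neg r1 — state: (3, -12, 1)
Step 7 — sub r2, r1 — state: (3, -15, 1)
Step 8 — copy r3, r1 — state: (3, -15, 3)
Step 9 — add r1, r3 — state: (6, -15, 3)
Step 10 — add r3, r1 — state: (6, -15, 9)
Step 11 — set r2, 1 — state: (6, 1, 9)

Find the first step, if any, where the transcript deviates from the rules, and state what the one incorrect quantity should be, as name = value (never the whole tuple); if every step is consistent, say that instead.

1. r1 = 3 - -9 = 12 (in agreement)
2. r1 = 12 + -9 = 3 (verified)
3. r2 = -(-9) = 9 (first mismatch against the transcript)
That makes step 3 the first incorrect line — r2 = 9 is what it should show.

step 3, r2 = 9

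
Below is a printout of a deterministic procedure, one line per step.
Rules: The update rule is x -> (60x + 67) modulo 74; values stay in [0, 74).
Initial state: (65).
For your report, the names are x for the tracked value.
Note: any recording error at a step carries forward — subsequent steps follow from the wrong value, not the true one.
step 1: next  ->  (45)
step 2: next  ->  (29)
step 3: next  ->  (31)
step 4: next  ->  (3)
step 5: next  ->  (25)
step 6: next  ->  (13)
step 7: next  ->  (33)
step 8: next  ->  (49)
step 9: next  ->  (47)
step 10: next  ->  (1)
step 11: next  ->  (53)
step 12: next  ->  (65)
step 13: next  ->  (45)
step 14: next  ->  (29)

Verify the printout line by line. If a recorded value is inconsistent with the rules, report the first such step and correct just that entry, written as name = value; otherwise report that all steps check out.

step 1: x = (60*65 + 67) mod 74 = 45 -> verified
step 2: x = (60*45 + 67) mod 74 = 29 -> confirmed correct
step 3: x = (60*29 + 67) mod 74 = 31 -> consistent with the printout
step 4: x = (60*31 + 67) mod 74 = 3 -> no discrepancy
step 5: x = (60*3 + 67) mod 74 = 25 -> checks out
step 6: x = (60*25 + 67) mod 74 = 13 -> verified
step 7: x = (60*13 + 67) mod 74 = 33 -> same as recorded
step 8: x = (60*33 + 67) mod 74 = 49 -> in agreement
step 9: x = (60*49 + 67) mod 74 = 47 -> verified
step 10: x = (60*47 + 67) mod 74 = 1 -> matches
step 11: x = (60*1 + 67) mod 74 = 53 -> confirmed correct
step 12: x = (60*53 + 67) mod 74 = 65 -> same as recorded
step 13: x = (60*65 + 67) mod 74 = 45 -> exactly as logged
step 14: x = (60*45 + 67) mod 74 = 29 -> confirmed correct
Nothing is out of place; the run is error-free.

no error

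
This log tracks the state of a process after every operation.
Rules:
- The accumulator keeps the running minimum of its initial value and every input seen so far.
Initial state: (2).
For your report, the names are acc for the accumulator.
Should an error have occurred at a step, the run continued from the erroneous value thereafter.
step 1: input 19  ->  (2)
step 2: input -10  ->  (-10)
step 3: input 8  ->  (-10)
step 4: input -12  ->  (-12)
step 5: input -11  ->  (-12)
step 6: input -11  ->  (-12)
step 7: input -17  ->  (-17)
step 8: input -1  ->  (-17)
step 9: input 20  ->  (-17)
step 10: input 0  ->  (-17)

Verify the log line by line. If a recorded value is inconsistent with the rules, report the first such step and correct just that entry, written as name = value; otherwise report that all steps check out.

1. acc = min(2, 19) = 2 (confirmed correct)
2. acc = min(2, -10) = -10 (confirmed correct)
3. acc = min(-10, 8) = -10 (verified)
4. acc = min(-10, -12) = -12 (confirmed correct)
5. acc = min(-12, -11) = -12 (agrees with the log)
6. acc = min(-12, -11) = -12 (exactly as logged)
7. acc = min(-12, -17) = -17 (in agreement)
8. acc = min(-17, -1) = -17 (consistent with the log)
9. acc = min(-17, 20) = -17 (verified)
10. acc = min(-17, 0) = -17 (checks out)
Each recorded entry agrees with the recomputation.

no error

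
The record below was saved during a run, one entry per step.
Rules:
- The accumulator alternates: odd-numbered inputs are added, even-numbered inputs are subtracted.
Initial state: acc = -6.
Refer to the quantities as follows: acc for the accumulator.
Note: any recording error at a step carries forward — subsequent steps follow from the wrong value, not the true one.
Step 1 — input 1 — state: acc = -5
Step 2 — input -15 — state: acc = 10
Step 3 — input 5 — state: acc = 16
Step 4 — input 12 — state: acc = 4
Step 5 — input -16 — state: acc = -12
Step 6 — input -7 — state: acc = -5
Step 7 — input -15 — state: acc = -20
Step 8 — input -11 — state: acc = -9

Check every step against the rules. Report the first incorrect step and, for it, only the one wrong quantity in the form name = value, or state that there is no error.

step 3, acc = 15

Recomputing the run from the initial state:
step 1: acc = -5
step 2: acc = 10
step 3: acc = 15
step 4: acc = 3
step 5: acc = -13
step 6: acc = -6
step 7: acc = -21
step 8: acc = -10
The first disagreement with the record is at step 3, where the value should be acc = 15.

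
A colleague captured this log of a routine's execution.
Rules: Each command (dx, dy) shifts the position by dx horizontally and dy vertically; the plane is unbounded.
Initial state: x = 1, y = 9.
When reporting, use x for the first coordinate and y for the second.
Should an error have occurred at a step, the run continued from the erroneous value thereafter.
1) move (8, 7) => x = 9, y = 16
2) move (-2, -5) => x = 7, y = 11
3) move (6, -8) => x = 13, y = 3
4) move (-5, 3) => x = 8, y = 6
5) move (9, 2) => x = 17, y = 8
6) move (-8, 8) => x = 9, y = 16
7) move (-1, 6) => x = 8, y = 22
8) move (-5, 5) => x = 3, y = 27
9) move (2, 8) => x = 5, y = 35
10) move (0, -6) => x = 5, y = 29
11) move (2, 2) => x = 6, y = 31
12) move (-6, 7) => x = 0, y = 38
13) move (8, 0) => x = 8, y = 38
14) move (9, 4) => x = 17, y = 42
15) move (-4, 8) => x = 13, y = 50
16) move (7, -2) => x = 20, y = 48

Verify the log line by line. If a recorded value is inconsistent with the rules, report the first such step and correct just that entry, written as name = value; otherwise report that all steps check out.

step 11, x = 7

Recomputing the run from the initial state:
step 1: x = 9, y = 16
step 2: x = 7, y = 11
step 3: x = 13, y = 3
step 4: x = 8, y = 6
step 5: x = 17, y = 8
step 6: x = 9, y = 16
step 7: x = 8, y = 22
step 8: x = 3, y = 27
step 9: x = 5, y = 35
step 10: x = 5, y = 29
step 11: x = 7, y = 31
step 12: x = 1, y = 38
step 13: x = 9, y = 38
step 14: x = 18, y = 42
step 15: x = 14, y = 50
step 16: x = 21, y = 48
The first disagreement with the log is at step 11, where the value should be x = 7.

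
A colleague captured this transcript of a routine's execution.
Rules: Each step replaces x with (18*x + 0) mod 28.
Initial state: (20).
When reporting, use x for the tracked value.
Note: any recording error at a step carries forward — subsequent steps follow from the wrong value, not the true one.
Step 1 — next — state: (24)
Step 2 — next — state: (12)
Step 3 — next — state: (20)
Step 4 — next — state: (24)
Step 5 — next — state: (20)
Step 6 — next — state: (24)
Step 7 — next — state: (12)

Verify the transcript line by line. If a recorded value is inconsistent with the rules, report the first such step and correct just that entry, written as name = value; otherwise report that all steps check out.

step 5, x = 12

Recomputing the run from the initial state:
step 1: x = 24
step 2: x = 12
step 3: x = 20
step 4: x = 24
step 5: x = 12
step 6: x = 20
step 7: x = 24
The first disagreement with the transcript is at step 5, where the value should be x = 12.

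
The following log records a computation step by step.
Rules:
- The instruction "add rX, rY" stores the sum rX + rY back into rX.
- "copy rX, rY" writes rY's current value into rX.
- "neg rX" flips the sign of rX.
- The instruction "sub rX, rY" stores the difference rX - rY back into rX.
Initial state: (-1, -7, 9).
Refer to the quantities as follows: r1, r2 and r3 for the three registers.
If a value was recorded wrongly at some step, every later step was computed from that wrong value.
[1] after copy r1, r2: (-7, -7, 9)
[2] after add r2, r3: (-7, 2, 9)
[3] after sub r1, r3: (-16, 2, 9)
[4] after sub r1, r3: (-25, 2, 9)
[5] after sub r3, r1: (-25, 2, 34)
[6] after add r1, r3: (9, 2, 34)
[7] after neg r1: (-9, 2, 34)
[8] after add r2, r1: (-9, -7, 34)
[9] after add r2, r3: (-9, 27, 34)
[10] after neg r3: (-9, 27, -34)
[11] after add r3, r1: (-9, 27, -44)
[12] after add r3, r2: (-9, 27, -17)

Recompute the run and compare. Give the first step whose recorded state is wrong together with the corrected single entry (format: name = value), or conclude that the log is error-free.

Recomputing the run from the initial state:
step 1: r1 = -7, r2 = -7, r3 = 9
step 2: r1 = -7, r2 = 2, r3 = 9
step 3: r1 = -16, r2 = 2, r3 = 9
step 4: r1 = -25, r2 = 2, r3 = 9
step 5: r1 = -25, r2 = 2, r3 = 34
step 6: r1 = 9, r2 = 2, r3 = 34
step 7: r1 = -9, r2 = 2, r3 = 34
step 8: r1 = -9, r2 = -7, r3 = 34
step 9: r1 = -9, r2 = 27, r3 = 34
step 10: r1 = -9, r2 = 27, r3 = -34
step 11: r1 = -9, r2 = 27, r3 = -43
step 12: r1 = -9, r2 = 27, r3 = -16
The first disagreement with the log is at step 11, where the value should be r3 = -43.

step 11, r3 = -43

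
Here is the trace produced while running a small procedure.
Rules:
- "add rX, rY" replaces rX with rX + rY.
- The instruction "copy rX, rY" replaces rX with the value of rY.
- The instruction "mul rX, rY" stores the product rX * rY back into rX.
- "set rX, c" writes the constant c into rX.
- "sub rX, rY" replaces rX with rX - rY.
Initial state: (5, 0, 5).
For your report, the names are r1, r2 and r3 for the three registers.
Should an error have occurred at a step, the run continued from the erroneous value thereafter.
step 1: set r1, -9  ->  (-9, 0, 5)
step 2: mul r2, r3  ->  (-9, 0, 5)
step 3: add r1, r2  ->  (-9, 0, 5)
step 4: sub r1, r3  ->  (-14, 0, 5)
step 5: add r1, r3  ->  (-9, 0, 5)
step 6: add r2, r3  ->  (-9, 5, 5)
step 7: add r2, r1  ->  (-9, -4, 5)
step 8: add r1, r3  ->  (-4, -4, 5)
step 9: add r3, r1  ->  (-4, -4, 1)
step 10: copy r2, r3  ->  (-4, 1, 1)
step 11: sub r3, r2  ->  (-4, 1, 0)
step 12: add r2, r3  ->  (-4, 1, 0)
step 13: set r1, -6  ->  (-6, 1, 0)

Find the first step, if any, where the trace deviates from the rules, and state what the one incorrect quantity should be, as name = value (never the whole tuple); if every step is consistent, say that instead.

step 1: r1 = -9 -> exactly as logged
step 2: r2 = 0 * 5 = 0 -> verified
step 3: r1 = -9 + 0 = -9 -> matches
step 4: r1 = -9 - 5 = -14 -> checks out
step 5: r1 = -14 + 5 = -9 -> verified
step 6: r2 = 0 + 5 = 5 -> checks out
step 7: r2 = 5 + -9 = -4 -> confirmed correct
step 8: r1 = -9 + 5 = -4 -> verified
step 9: r3 = 5 + -4 = 1 -> same as recorded
step 10: r2 = 1 -> same as recorded
step 11: r3 = 1 - 1 = 0 -> no discrepancy
step 12: r2 = 1 + 0 = 1 -> confirmed correct
step 13: r1 = -6 -> agrees with the trace
Every step is consistent.

no error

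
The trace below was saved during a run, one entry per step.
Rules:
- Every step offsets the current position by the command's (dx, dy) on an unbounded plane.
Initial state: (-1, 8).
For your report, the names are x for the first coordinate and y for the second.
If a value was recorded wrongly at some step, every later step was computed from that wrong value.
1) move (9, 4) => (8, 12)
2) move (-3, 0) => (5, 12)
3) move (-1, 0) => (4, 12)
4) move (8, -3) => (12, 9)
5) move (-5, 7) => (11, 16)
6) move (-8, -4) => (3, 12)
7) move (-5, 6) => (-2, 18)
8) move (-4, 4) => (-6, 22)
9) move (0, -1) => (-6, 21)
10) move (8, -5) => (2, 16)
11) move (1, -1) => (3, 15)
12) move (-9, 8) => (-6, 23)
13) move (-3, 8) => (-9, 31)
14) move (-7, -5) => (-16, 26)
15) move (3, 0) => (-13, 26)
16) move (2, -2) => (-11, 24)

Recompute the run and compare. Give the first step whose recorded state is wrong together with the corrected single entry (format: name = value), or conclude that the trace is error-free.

step 5, x = 7

step 1: x = -1 + (9) = 8, y = 8 + (4) = 12 -> matches
step 2: x = 8 + (-3) = 5, y = 12 + (0) = 12 -> checks out
step 3: x = 5 + (-1) = 4, y = 12 + (0) = 12 -> matches
step 4: x = 4 + (8) = 12, y = 12 + (-3) = 9 -> verified
step 5: x = 12 + (-5) = 7, y = 9 + (7) = 16 -> the recorded entry deviates here
The audit stops at step 5: the recorded entry is wrong and should be x = 7.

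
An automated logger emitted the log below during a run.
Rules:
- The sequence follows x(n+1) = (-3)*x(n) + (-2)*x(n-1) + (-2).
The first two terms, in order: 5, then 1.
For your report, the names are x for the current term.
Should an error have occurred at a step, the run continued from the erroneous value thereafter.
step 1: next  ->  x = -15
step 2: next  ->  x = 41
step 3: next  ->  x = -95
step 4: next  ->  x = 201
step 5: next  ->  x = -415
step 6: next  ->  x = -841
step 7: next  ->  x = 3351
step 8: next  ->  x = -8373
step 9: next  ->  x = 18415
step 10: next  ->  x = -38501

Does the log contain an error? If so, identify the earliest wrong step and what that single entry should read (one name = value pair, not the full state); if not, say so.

step 1: x = -3*(1) + (-2)*(5) + (-2) = -15 -> consistent with the log
step 2: x = -3*(-15) + (-2)*(1) + (-2) = 41 -> verified
step 3: x = -3*(41) + (-2)*(-15) + (-2) = -95 -> verified
step 4: x = -3*(-95) + (-2)*(41) + (-2) = 201 -> verified
step 5: x = -3*(201) + (-2)*(-95) + (-2) = -415 -> agrees with the log
step 6: x = -3*(-415) + (-2)*(201) + (-2) = 841 -> the recorded entry deviates here
Step 6 is the first one off; corrected, x = 841.

step 6, x = 841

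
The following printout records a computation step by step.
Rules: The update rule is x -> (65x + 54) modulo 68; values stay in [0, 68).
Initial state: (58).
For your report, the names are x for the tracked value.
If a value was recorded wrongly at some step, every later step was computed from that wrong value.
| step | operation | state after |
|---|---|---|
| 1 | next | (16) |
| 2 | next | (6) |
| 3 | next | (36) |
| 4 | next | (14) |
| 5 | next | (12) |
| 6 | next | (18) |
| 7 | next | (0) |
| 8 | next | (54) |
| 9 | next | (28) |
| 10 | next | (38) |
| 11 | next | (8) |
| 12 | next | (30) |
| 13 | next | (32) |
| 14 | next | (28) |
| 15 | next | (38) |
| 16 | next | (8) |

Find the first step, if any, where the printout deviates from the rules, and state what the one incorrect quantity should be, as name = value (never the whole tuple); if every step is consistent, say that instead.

Recomputing the run from the initial state:
step 1: x = 16
step 2: x = 6
step 3: x = 36
step 4: x = 14
step 5: x = 12
step 6: x = 18
step 7: x = 0
step 8: x = 54
step 9: x = 28
step 10: x = 38
step 11: x = 8
step 12: x = 30
step 13: x = 32
step 14: x = 26
step 15: x = 44
step 16: x = 58
The first disagreement with the printout is at step 14, where the value should be x = 26.

step 14, x = 26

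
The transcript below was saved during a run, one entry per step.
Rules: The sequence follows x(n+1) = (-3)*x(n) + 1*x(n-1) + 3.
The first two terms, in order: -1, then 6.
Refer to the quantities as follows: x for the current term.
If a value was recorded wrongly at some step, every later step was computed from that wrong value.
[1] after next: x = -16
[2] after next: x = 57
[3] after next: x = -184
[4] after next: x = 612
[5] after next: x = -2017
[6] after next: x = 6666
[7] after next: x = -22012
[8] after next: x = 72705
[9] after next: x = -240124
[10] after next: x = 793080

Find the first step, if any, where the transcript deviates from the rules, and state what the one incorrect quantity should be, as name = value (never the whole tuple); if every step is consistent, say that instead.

Recomputing the run from the initial state:
step 1: x = -16
step 2: x = 57
step 3: x = -184
step 4: x = 612
step 5: x = -2017
step 6: x = 6666
step 7: x = -22012
step 8: x = 72705
step 9: x = -240124
step 10: x = 793080
This matches the transcript at every step.

no error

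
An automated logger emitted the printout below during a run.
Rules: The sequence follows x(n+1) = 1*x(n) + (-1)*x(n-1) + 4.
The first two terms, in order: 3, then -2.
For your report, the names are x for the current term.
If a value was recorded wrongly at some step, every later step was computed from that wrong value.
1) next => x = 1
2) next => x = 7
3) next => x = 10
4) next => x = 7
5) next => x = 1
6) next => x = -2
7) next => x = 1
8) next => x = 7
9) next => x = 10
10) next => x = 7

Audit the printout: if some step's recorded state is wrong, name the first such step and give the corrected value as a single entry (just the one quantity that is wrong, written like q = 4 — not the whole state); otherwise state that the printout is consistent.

step 1: x = 1*(-2) + (-1)*(3) + (4) = -1 -> the recorded entry deviates here
The audit stops at step 1: the recorded entry is wrong and should be x = -1.

step 1, x = -1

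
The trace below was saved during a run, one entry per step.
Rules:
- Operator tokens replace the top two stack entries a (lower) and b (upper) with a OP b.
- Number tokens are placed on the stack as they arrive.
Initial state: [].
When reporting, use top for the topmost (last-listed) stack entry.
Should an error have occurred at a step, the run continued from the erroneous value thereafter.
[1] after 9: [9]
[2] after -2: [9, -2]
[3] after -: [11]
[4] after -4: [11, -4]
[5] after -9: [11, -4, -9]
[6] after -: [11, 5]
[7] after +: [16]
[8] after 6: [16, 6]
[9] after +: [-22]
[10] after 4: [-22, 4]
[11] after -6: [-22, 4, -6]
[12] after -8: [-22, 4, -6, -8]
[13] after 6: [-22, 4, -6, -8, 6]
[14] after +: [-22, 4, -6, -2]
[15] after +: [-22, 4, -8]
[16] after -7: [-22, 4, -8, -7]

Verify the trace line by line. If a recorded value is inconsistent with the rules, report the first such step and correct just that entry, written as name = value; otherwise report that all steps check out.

step 9, top = 22

1. push 9: top = 9 (verified)
2. push -2: top = -2 (agrees with the trace)
3. 9 - -2 = 11 (confirmed correct)
4. push -4: top = -4 (matches)
5. push -9: top = -9 (exactly as logged)
6. -4 - -9 = 5 (matches)
7. 11 + 5 = 16 (confirmed correct)
8. push 6: top = 6 (verified)
9. 16 + 6 = 22 (a discrepancy with the trace)
The audit stops at step 9: the recorded entry is wrong and should be top = 22.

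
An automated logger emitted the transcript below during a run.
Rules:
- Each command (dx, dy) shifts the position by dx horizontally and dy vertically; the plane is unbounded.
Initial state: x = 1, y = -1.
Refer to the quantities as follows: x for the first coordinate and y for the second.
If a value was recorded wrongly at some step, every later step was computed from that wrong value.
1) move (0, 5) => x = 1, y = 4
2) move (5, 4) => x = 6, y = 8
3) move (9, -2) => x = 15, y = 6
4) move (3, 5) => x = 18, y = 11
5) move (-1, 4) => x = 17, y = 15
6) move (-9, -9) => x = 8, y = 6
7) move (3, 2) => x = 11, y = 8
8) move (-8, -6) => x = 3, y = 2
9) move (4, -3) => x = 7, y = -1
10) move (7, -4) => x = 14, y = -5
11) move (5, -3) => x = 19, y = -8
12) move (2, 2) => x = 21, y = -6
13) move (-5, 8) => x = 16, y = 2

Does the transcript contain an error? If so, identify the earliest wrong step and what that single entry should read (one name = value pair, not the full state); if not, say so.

Step 1: x = 1 + (0) = 1, y = -1 + (5) = 4 — same as recorded.
Step 2: x = 1 + (5) = 6, y = 4 + (4) = 8 — no discrepancy.
Step 3: x = 6 + (9) = 15, y = 8 + (-2) = 6 — in agreement.
Step 4: x = 15 + (3) = 18, y = 6 + (5) = 11 — agrees with the transcript.
Step 5: x = 18 + (-1) = 17, y = 11 + (4) = 15 — matches.
Step 6: x = 17 + (-9) = 8, y = 15 + (-9) = 6 — in agreement.
Step 7: x = 8 + (3) = 11, y = 6 + (2) = 8 — no discrepancy.
Step 8: x = 11 + (-8) = 3, y = 8 + (-6) = 2 — verified.
Step 9: x = 3 + (4) = 7, y = 2 + (-3) = -1 — exactly as logged.
Step 10: x = 7 + (7) = 14, y = -1 + (-4) = -5 — checks out.
Step 11: x = 14 + (5) = 19, y = -5 + (-3) = -8 — confirmed correct.
Step 12: x = 19 + (2) = 21, y = -8 + (2) = -6 — matches.
Step 13: x = 21 + (-5) = 16, y = -6 + (8) = 2 — confirmed correct.
All entries verified; no error found.

no error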